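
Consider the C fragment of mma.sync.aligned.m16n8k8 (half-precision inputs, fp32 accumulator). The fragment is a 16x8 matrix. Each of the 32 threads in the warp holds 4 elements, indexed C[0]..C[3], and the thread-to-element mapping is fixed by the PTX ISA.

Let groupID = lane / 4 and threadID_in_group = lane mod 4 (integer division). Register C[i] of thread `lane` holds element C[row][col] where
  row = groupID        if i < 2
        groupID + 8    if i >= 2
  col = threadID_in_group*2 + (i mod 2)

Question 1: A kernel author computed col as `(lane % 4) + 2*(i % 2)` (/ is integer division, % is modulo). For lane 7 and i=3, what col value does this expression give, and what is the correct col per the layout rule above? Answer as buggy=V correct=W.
`(lane % 4) + 2*(i % 2)`[7,3]->5
lane 7->7/4=1, 7 mod 4=3
i=3  r:1+8->9  c:2·3+1->7
col: 5 vs 7

buggy=5 correct=7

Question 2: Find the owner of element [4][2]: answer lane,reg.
r: 4->gid=4,r8=0  c: 2->tid=1,i&1=0
L=4*4+1=17  i=0*2+0=0

17,0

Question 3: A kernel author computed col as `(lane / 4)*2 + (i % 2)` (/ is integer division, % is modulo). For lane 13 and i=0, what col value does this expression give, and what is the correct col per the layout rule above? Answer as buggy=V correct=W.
buggy=6 correct=2

`(lane / 4)*2 + (i % 2)`[13,0]->6
lane 13->13/4=3, 13 mod 4=1
i=0  r:3+0->3  c:2·1+0->2
col: 6 vs 2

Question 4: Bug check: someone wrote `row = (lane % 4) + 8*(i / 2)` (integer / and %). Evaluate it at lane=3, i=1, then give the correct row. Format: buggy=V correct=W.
`(lane % 4) + 8*(i / 2)`[3,1]->3
lane 3: gid=0 (3/4), tid=3 (3%4)
i=1: r=0+0=0, c=3*2+1=7
row: 3 vs 0

buggy=3 correct=0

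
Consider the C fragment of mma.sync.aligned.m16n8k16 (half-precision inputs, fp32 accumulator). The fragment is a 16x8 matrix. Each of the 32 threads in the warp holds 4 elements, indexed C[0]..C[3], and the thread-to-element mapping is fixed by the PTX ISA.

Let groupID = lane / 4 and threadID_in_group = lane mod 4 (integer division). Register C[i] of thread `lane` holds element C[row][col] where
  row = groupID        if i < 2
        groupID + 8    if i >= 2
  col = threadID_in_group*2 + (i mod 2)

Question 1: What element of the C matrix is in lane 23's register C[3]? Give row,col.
13,7

23: grp=5,tig=3
[3] (5+8,3*2+1) = (13,7)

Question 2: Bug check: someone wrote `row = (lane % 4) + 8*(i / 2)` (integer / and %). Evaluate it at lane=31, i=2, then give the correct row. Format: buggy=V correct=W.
`(lane % 4) + 8*(i / 2)`[31,2]⇒11
lane 31⇒31/4=7, 31 mod 4=3
i=2  r:7+8⇒15  c:2·3+0⇒6
row: 11 vs 15

buggy=11 correct=15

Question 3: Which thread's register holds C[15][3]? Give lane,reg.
29,3

r:15=>grp=7,rB=1  c:3=>tig=1,lo=1
L=7*4+1=29  i=1*2+1=3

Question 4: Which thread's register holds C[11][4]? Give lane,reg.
r: 11->gid=3,r8=1  c: 4->tid=2,i&1=0
L=3*4+2=14  i=1*2+0=2

14,2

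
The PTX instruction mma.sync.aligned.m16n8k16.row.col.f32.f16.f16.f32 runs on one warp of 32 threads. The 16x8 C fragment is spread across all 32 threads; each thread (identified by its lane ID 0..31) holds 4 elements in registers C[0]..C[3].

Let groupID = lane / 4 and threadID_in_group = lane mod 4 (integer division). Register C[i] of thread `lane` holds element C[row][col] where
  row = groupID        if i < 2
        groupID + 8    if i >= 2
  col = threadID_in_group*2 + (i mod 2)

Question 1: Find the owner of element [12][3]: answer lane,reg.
r=12->g=4,rb=1  c=3->t=1,b0=1
L=4*4+1=17  i=1*2+1=3

17,3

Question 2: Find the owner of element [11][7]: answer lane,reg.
r:11=>grp=3,rB=1  c:7=>tig=3,lo=1
L=3*4+3=15  i=1*2+1=3

15,3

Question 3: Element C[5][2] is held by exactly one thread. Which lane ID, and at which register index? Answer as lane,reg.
r=5→G=5,rhi=0  c=2→T=1,p=0
L=5*4+1=21  i=0*2+0=0

21,0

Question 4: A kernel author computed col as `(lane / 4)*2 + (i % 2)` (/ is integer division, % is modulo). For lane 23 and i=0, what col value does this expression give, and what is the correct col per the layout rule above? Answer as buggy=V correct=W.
`(lane / 4)*2 + (i % 2)`[23,0]->10
lane 23: gid=5 (23/4), tid=3 (23%4)
i=0: r=5+0=5, c=3*2+0=6
col: 10 vs 6

buggy=10 correct=6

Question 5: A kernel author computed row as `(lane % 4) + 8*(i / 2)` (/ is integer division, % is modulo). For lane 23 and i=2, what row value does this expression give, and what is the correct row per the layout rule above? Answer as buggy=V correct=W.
buggy=11 correct=13

`(lane % 4) + 8*(i / 2)`[23,2]=>11
lane 23: grp=5 (23/4), tig=3 (23%4)
i=2: r=5+8=13, c=3*2+0=6
row: 11 vs 13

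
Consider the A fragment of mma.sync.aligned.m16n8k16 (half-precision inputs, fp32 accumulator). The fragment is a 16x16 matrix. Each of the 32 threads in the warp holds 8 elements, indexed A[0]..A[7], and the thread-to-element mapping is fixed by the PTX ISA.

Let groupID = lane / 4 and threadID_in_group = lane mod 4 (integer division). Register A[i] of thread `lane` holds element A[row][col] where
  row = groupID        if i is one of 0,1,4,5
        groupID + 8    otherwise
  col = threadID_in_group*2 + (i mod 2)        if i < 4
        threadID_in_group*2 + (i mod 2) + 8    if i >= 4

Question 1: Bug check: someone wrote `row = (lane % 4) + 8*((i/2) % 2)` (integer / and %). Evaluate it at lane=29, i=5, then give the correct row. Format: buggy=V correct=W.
`(lane % 4) + 8*((i/2) % 2)`[29,5]->1
L=29->g=29>>2=7, t=29&3=1
[5]->row 7+0=7  col 1·2+1+8=11
row: 1 vs 7

buggy=1 correct=7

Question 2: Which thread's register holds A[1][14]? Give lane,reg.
r=1⇒gr=1,Rb=0  c=14⇒Cb=1,th=3,odd=0
L=1*4+3=7  i=1*4+0*2+0=4

7,4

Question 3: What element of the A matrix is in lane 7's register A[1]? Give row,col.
lane 7: g=1 (7/4), t=3 (7%4)
i=1: r=1+0=1, c=3*2+1+0=7

1,7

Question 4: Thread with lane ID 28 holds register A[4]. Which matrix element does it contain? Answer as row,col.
lane 28: G=7 (28/4), T=0 (28%4)
i=4: r=7+0=7, c=0*2+0+8=8

7,8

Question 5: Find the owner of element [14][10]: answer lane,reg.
25,6

r=14->g=6,rb=1  c=10->cb=1,t=1,b0=0
L=6*4+1=25  i=1*4+1*2+0=6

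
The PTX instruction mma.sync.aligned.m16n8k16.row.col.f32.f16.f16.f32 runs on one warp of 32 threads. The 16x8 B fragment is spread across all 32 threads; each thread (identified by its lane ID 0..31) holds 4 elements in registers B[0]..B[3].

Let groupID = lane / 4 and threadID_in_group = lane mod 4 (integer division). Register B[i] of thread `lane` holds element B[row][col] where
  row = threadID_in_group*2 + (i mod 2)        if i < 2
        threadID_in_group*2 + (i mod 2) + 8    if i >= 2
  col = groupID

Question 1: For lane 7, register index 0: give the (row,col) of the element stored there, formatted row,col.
6,1

lane 7: gid=1 (7/4), tid=3 (7%4)
i=0: r=3*2+0+0=6, c=gid=1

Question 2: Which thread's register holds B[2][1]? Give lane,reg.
5,0

c: 1->gid=1  r: 2->r8=0,tid=1,i&1=0
L=1*4+1=5  i=0*2+0=0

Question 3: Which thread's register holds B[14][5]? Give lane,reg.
23,2

c: 5->gid=5  r: 14->r8=1,tid=3,i&1=0
L=5*4+3=23  i=1*2+0=2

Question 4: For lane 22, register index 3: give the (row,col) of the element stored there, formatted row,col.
lane 22→22/4=5, 22 mod 4=2
i=3  r:2·2+1+8→13  c:5

13,5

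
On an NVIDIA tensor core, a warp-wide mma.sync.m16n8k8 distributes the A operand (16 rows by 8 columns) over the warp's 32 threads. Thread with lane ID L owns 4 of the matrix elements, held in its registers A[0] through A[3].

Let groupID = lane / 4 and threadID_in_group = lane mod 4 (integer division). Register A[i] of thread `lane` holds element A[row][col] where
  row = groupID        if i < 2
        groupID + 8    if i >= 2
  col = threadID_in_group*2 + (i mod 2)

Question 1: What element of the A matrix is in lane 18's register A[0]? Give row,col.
lane 18->18/4=4, 18 mod 4=2
i=0  r:4+0->4  c:2·2+0->4

4,4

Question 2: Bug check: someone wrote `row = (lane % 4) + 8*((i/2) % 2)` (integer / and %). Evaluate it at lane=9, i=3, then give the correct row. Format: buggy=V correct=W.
buggy=9 correct=10

`(lane % 4) + 8*((i/2) % 2)`[9,3]⇒9
lane 9: gr=2 (9/4), th=1 (9%4)
i=3: r=2+8=10, c=1*2+1=3
row: 9 vs 10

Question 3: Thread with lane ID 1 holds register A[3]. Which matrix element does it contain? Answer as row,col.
lane 1⇒1/4=0, 1 mod 4=1
i=3  r:0+8⇒8  c:2·1+1⇒3

8,3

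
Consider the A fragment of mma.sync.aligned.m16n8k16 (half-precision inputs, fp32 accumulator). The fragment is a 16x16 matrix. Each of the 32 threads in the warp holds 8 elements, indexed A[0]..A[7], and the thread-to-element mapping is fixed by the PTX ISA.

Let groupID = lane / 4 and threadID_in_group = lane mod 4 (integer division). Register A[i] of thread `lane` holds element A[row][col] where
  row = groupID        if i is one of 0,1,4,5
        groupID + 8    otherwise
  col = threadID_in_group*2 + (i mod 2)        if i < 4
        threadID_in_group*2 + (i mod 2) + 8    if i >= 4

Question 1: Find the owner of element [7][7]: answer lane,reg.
31,1

r=7->g=7,rb=0  c=7->cb=0,t=3,b0=1
L=7*4+3=31  i=0*4+0*2+1=1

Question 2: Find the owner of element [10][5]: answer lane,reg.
r: 10->gid=2,r8=1  c: 5->c8=0,tid=2,i&1=1
L=2*4+2=10  i=0*4+1*2+1=3

10,3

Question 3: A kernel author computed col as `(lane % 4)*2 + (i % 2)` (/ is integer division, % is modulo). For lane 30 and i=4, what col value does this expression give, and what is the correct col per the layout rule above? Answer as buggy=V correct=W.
`(lane % 4)*2 + (i % 2)`[30,4]->4
lane 30->30/4=7, 30 mod 4=2
i=4  r:7+0->7  c:2·2+0+8->12
col: 4 vs 12

buggy=4 correct=12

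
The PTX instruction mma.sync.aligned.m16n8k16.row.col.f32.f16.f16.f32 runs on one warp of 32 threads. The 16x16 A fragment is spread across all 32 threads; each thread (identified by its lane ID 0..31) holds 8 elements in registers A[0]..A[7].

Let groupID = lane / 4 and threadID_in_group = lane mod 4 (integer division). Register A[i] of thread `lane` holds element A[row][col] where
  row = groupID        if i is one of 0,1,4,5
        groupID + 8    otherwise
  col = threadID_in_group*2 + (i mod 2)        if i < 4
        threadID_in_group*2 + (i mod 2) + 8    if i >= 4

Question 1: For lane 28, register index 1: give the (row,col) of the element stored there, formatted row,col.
lane 28->28/4=7, 28 mod 4=0
i=1  r:7+0->7  c:2·0+1+0->1

7,1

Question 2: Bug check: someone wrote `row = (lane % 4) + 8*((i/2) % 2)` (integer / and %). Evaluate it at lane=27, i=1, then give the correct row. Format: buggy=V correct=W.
buggy=3 correct=6

`(lane % 4) + 8*((i/2) % 2)`[27,1]->3
L=27->g=27>>2=6, t=27&3=3
[1]->row 6+0=6  col 3·2+1+0=7
row: 3 vs 6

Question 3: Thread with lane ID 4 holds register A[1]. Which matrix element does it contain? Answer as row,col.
4: G=1,T=0
[1] (1+0,0*2+1+0) = (1,1)

1,1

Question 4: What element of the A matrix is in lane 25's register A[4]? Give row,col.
6,10

lane 25→25/4=6, 25 mod 4=1
i=4  r:6+0→6  c:2·1+0+8→10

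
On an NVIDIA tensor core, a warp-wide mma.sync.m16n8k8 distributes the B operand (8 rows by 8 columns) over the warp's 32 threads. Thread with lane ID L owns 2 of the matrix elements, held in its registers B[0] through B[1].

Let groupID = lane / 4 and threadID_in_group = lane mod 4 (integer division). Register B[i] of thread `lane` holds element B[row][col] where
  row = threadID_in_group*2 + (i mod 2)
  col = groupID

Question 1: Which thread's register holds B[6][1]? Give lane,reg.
7,0

c=1⇒gr=1  r=6⇒th=3,odd=0
L=1*4+3=7  i=0=0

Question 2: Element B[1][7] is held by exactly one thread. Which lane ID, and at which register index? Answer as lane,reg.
c:7=>grp=7  r:1=>tig=0,lo=1
L=7*4+0=28  i=1=1

28,1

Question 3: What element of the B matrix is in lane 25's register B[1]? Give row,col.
L=25->g=25>>2=6, t=25&3=1
[1]->row 1·2+1=3  col g=6

3,6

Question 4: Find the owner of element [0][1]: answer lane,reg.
c=1→G=1  r=0→T=0,p=0
L=1*4+0=4  i=0=0

4,0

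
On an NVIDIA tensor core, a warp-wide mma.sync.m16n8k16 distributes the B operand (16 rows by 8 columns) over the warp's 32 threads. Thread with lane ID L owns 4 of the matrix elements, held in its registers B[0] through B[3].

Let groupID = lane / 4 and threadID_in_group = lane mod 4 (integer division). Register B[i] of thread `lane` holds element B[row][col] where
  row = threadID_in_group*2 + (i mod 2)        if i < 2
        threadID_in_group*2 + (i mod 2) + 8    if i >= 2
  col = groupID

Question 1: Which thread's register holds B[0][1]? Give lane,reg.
c=1⇒gr=1  r=0⇒Rb=0,th=0,odd=0
L=1*4+0=4  i=0*2+0=0

4,0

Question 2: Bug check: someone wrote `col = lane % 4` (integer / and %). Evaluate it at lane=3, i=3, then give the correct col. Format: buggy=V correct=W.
`lane % 4`[3,3]⇒3
L=3⇒gr=3>>2=0, th=3&3=3
[3]⇒row 3·2+1+8=15  col gr=0
col: 3 vs 0

buggy=3 correct=0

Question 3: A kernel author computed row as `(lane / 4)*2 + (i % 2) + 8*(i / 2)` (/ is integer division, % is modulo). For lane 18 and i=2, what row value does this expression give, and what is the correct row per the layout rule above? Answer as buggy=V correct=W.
`(lane / 4)*2 + (i % 2) + 8*(i / 2)`[18,2]⇒16
lane 18: gr=4 (18/4), th=2 (18%4)
i=2: r=2*2+0+8=12, c=gr=4
row: 16 vs 12

buggy=16 correct=12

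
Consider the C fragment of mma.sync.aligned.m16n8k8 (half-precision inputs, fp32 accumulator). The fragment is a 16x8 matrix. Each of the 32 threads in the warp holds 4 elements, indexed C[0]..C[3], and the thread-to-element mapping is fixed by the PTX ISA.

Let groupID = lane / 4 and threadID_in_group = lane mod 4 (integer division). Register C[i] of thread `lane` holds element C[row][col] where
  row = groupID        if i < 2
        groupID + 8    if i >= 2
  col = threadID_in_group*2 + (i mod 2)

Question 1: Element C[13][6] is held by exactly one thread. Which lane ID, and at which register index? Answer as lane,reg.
23,2

r:13=>grp=5,rB=1  c:6=>tig=3,lo=0
L=5*4+3=23  i=1*2+0=2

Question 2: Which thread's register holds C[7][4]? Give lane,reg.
30,0

r: 7->gid=7,r8=0  c: 4->tid=2,i&1=0
L=7*4+2=30  i=0*2+0=0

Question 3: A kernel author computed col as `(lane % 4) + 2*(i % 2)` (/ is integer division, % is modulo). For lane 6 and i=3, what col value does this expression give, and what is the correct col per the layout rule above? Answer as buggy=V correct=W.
`(lane % 4) + 2*(i % 2)`[6,3]→4
lane 6→6/4=1, 6 mod 4=2
i=3  r:1+8→9  c:2·2+1→5
col: 4 vs 5

buggy=4 correct=5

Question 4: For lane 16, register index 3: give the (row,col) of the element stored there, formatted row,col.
12,1

16: gid=4,tid=0
[3] (4+8,0*2+1) = (12,1)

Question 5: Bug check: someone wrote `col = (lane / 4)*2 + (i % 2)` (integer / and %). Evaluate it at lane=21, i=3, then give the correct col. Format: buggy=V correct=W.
buggy=11 correct=3

`(lane / 4)*2 + (i % 2)`[21,3]->11
lane 21->21/4=5, 21 mod 4=1
i=3  r:5+8->13  c:2·1+1->3
col: 11 vs 3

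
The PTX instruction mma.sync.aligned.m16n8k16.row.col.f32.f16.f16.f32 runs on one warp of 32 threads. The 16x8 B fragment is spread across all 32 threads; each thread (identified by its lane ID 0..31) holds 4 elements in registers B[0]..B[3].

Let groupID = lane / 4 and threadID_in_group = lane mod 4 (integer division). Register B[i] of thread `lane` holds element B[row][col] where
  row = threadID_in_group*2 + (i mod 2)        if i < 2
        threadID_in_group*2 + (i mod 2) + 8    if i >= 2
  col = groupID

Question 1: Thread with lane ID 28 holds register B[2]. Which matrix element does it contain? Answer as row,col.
8,7

28: gr=7,th=0
[2] (0*2+0+8,7) = (8,7)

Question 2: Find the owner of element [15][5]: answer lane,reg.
23,3

c=5->g=5  r=15->rb=1,t=3,b0=1
L=5*4+3=23  i=1*2+1=3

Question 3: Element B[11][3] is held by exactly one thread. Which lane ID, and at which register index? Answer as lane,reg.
c:3=>grp=3  r:11=>rB=1,tig=1,lo=1
L=3*4+1=13  i=1*2+1=3

13,3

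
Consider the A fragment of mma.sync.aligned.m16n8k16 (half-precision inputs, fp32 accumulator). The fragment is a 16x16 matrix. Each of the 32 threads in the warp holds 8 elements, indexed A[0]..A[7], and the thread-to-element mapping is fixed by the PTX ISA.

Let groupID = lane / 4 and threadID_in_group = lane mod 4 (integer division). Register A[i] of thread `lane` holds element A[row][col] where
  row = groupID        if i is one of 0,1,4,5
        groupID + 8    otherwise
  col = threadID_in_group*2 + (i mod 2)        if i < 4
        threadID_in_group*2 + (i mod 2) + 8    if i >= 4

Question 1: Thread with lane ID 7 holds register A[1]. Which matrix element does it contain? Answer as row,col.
1,7

lane 7⇒7/4=1, 7 mod 4=3
i=1  r:1+0⇒1  c:2·3+1+0⇒7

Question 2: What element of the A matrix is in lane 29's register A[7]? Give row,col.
29: gid=7,tid=1
[7] (7+8,1*2+1+8) = (15,11)

15,11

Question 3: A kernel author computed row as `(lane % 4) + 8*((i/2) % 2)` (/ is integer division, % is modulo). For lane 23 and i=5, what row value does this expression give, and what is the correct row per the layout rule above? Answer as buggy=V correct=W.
`(lane % 4) + 8*((i/2) % 2)`[23,5]⇒3
lane 23⇒23/4=5, 23 mod 4=3
i=5  r:5+0⇒5  c:2·3+1+8⇒15
row: 3 vs 5

buggy=3 correct=5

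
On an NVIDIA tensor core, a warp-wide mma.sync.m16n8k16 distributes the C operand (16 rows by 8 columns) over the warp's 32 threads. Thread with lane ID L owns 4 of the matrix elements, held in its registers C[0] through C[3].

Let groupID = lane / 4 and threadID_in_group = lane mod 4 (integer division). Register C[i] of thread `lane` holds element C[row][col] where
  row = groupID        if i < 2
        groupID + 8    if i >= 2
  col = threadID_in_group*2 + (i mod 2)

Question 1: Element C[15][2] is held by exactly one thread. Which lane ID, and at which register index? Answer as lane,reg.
29,2

r: 15->gid=7,r8=1  c: 2->tid=1,i&1=0
L=7*4+1=29  i=1*2+0=2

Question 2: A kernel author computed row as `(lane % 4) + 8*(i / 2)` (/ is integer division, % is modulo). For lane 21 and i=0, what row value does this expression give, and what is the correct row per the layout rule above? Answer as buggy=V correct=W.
buggy=1 correct=5

`(lane % 4) + 8*(i / 2)`[21,0]->1
lane 21: g=5 (21/4), t=1 (21%4)
i=0: r=5+0=5, c=1*2+0=2
row: 1 vs 5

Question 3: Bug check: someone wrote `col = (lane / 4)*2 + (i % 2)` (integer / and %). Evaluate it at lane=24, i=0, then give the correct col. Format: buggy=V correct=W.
buggy=12 correct=0

`(lane / 4)*2 + (i % 2)`[24,0]=>12
lane 24: grp=6 (24/4), tig=0 (24%4)
i=0: r=6+0=6, c=0*2+0=0
col: 12 vs 0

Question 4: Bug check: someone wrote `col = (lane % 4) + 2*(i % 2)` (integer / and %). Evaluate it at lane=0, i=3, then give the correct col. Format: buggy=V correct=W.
buggy=2 correct=1

`(lane % 4) + 2*(i % 2)`[0,3]->2
L=0->g=0>>2=0, t=0&3=0
[3]->row 0+8=8  col 0·2+1=1
col: 2 vs 1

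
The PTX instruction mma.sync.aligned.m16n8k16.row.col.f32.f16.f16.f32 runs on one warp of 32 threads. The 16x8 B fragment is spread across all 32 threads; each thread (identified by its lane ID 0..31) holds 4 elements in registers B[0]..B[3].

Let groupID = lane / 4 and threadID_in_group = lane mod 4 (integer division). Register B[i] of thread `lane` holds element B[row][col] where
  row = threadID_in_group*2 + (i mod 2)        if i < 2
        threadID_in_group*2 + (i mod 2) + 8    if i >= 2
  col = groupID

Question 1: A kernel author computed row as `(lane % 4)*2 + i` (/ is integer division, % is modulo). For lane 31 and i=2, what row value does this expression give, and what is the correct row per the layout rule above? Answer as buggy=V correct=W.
`(lane % 4)*2 + i`[31,2]→8
lane 31: G=7 (31/4), T=3 (31%4)
i=2: r=3*2+0+8=14, c=G=7
row: 8 vs 14

buggy=8 correct=14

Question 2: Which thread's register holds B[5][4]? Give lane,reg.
18,1

c:4=>grp=4  r:5=>rB=0,tig=2,lo=1
L=4*4+2=18  i=0*2+1=1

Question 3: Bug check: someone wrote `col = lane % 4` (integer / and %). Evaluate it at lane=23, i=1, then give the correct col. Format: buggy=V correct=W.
`lane % 4`[23,1]->3
lane 23: g=5 (23/4), t=3 (23%4)
i=1: r=3*2+1+0=7, c=g=5
col: 3 vs 5

buggy=3 correct=5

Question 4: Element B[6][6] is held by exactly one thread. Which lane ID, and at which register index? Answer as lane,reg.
c=6->g=6  r=6->rb=0,t=3,b0=0
L=6*4+3=27  i=0*2+0=0

27,0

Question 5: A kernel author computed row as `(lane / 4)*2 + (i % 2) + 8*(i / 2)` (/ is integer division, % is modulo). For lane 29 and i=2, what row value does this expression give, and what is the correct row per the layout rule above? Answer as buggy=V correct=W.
buggy=22 correct=10

`(lane / 4)*2 + (i % 2) + 8*(i / 2)`[29,2]=>22
29: grp=7,tig=1
[2] (1*2+0+8,7) = (10,7)
row: 22 vs 10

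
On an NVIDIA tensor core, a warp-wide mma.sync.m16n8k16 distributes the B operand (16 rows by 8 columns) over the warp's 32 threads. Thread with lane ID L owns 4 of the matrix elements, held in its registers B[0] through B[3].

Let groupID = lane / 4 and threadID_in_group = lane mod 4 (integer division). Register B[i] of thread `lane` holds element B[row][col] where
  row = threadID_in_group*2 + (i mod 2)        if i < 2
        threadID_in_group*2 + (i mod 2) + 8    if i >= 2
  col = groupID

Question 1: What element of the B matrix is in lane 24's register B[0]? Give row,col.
lane 24: G=6 (24/4), T=0 (24%4)
i=0: r=0*2+0+0=0, c=G=6

0,6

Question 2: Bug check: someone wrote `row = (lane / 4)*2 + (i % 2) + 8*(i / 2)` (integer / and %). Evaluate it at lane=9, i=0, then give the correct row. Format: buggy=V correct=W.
buggy=4 correct=2

`(lane / 4)*2 + (i % 2) + 8*(i / 2)`[9,0]⇒4
L=9⇒gr=9>>2=2, th=9&3=1
[0]⇒row 1·2+0+0=2  col gr=2
row: 4 vs 2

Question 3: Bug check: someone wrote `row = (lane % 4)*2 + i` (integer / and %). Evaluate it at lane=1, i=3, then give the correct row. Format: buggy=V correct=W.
`(lane % 4)*2 + i`[1,3]=>5
L=1=>grp=1>>2=0, tig=1&3=1
[3]=>row 1·2+1+8=11  col grp=0
row: 5 vs 11

buggy=5 correct=11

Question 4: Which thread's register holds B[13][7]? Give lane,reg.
c=7⇒gr=7  r=13⇒Rb=1,th=2,odd=1
L=7*4+2=30  i=1*2+1=3

30,3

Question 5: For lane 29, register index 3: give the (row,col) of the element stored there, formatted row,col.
29: g=7,t=1
[3] (1*2+1+8,7) = (11,7)

11,7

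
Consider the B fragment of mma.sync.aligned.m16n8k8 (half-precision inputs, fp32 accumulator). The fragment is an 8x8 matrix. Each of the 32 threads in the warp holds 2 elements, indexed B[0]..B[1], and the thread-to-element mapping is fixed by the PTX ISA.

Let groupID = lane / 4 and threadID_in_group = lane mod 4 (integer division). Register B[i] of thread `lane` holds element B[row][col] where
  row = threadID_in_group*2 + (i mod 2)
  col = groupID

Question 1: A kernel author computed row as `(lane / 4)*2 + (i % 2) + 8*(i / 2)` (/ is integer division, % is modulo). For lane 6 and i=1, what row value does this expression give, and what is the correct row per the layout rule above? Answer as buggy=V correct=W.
`(lane / 4)*2 + (i % 2) + 8*(i / 2)`[6,1]→3
lane 6→6/4=1, 6 mod 4=2
i=1  r:2·2+1→5  c:1
row: 3 vs 5

buggy=3 correct=5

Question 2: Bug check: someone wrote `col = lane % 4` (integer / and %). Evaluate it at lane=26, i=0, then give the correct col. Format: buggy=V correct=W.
buggy=2 correct=6

`lane % 4`[26,0]⇒2
26: gr=6,th=2
[0] (2*2+0,6) = (4,6)
col: 2 vs 6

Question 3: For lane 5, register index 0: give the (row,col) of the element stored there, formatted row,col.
lane 5⇒5/4=1, 5 mod 4=1
i=0  r:2·1+0⇒2  c:1

2,1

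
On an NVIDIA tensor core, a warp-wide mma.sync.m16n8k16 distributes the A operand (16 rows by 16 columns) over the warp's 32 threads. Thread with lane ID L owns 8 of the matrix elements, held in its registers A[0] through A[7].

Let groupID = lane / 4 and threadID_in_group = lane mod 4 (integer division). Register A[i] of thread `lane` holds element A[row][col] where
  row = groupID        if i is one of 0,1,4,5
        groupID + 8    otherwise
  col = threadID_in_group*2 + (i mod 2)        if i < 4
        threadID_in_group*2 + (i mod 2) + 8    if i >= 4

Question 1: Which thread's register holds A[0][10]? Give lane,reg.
r:0=>grp=0,rB=0  c:10=>cB=1,tig=1,lo=0
L=0*4+1=1  i=1*4+0*2+0=4

1,4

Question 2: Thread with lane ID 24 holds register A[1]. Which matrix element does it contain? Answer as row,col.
6,1

lane 24: g=6 (24/4), t=0 (24%4)
i=1: r=6+0=6, c=0*2+1+0=1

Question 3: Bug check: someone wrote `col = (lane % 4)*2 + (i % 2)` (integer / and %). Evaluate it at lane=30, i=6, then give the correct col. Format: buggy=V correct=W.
`(lane % 4)*2 + (i % 2)`[30,6]->4
lane 30: gid=7 (30/4), tid=2 (30%4)
i=6: r=7+8=15, c=2*2+0+8=12
col: 4 vs 12

buggy=4 correct=12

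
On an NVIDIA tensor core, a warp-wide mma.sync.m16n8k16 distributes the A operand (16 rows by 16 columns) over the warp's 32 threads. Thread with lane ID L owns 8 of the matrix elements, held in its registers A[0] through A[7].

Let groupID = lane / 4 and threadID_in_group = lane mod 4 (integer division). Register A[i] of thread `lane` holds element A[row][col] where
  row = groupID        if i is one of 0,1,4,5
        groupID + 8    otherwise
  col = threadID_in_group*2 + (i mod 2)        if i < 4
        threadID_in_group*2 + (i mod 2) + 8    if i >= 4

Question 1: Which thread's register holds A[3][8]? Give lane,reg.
12,4

r=3->g=3,rb=0  c=8->cb=1,t=0,b0=0
L=3*4+0=12  i=1*4+0*2+0=4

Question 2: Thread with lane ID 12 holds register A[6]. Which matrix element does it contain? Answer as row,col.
lane 12=>12/4=3, 12 mod 4=0
i=6  r:3+8=>11  c:2·0+0+8=>8

11,8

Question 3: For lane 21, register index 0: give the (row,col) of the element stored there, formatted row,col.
5,2

L=21⇒gr=21>>2=5, th=21&3=1
[0]⇒row 5+0=5  col 1·2+0+0=2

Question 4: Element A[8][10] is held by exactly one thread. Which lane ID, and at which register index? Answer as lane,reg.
r=8⇒gr=0,Rb=1  c=10⇒Cb=1,th=1,odd=0
L=0*4+1=1  i=1*4+1*2+0=6

1,6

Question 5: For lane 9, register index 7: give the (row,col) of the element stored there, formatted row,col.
9: gid=2,tid=1
[7] (2+8,1*2+1+8) = (10,11)

10,11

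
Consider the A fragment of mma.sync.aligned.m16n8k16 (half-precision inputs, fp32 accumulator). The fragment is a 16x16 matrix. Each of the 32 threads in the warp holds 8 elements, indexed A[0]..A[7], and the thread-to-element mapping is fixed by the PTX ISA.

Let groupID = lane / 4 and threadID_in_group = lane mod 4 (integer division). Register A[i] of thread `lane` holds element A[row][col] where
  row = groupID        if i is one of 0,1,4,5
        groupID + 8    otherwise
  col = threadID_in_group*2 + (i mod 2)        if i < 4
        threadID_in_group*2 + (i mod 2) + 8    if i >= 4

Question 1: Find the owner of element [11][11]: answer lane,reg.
13,7

r=11→G=3,rhi=1  c=11→chi=1,T=1,p=1
L=3*4+1=13  i=1*4+1*2+1=7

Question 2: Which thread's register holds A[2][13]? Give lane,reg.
r:2=>grp=2,rB=0  c:13=>cB=1,tig=2,lo=1
L=2*4+2=10  i=1*4+0*2+1=5

10,5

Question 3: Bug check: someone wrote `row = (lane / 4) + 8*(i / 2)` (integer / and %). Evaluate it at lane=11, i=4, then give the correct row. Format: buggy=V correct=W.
`(lane / 4) + 8*(i / 2)`[11,4]->18
L=11->g=11>>2=2, t=11&3=3
[4]->row 2+0=2  col 3·2+0+8=14
row: 18 vs 2

buggy=18 correct=2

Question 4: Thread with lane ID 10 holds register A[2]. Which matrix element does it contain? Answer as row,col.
10,4

lane 10->10/4=2, 10 mod 4=2
i=2  r:2+8->10  c:2·2+0+0->4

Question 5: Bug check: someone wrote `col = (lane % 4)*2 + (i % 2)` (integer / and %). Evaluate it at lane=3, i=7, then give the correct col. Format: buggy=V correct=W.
buggy=7 correct=15

`(lane % 4)*2 + (i % 2)`[3,7]->7
lane 3->3/4=0, 3 mod 4=3
i=7  r:0+8->8  c:2·3+1+8->15
col: 7 vs 15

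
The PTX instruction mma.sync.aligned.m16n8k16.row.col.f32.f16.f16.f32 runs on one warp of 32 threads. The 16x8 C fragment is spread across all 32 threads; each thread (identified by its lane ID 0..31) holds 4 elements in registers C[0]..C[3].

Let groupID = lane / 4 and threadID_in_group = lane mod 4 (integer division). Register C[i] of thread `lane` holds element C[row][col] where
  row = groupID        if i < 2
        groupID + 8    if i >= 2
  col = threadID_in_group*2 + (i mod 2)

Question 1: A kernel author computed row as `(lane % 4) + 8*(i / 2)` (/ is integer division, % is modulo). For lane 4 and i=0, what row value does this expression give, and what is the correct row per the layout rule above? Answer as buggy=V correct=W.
`(lane % 4) + 8*(i / 2)`[4,0]->0
L=4->g=4>>2=1, t=4&3=0
[0]->row 1+0=1  col 0·2+0=0
row: 0 vs 1

buggy=0 correct=1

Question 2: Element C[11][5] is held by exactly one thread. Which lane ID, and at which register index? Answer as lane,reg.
14,3

r=11->g=3,rb=1  c=5->t=2,b0=1
L=3*4+2=14  i=1*2+1=3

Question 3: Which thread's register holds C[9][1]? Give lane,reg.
4,3

r: 9->gid=1,r8=1  c: 1->tid=0,i&1=1
L=1*4+0=4  i=1*2+1=3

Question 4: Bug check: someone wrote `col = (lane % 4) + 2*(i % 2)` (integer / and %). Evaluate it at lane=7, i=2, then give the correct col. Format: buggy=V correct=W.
`(lane % 4) + 2*(i % 2)`[7,2]->3
lane 7: g=1 (7/4), t=3 (7%4)
i=2: r=1+8=9, c=3*2+0=6
col: 3 vs 6

buggy=3 correct=6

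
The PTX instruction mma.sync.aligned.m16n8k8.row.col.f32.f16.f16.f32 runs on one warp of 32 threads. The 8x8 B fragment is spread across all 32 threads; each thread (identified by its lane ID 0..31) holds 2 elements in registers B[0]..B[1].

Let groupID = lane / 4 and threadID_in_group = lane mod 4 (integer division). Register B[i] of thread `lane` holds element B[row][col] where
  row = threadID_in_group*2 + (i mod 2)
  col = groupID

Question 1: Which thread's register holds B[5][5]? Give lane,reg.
c=5->g=5  r=5->t=2,b0=1
L=5*4+2=22  i=1=1

22,1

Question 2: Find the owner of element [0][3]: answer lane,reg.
c:3=>grp=3  r:0=>tig=0,lo=0
L=3*4+0=12  i=0=0

12,0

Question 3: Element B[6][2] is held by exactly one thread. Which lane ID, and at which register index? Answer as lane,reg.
c: 2->gid=2  r: 6->tid=3,i&1=0
L=2*4+3=11  i=0=0

11,0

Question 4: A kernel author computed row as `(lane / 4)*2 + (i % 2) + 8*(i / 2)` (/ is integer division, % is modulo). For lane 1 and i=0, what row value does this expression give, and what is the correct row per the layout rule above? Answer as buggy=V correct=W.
buggy=0 correct=2

`(lane / 4)*2 + (i % 2) + 8*(i / 2)`[1,0]=>0
lane 1: grp=0 (1/4), tig=1 (1%4)
i=0: r=1*2+0=2, c=grp=0
row: 0 vs 2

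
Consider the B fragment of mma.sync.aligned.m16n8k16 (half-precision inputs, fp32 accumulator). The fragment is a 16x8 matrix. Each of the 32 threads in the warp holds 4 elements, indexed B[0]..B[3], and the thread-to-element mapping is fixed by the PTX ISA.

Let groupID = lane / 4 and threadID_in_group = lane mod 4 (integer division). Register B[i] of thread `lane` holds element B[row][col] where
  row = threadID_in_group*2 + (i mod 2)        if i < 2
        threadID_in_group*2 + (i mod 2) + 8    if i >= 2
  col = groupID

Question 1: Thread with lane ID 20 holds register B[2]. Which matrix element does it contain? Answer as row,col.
8,5

lane 20: gr=5 (20/4), th=0 (20%4)
i=2: r=0*2+0+8=8, c=gr=5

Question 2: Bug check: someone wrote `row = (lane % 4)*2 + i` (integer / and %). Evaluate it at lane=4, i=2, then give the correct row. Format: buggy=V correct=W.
`(lane % 4)*2 + i`[4,2]->2
lane 4: gid=1 (4/4), tid=0 (4%4)
i=2: r=0*2+0+8=8, c=gid=1
row: 2 vs 8

buggy=2 correct=8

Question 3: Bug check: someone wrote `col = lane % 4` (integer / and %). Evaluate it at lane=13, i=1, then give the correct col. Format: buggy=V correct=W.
buggy=1 correct=3

`lane % 4`[13,1]->1
lane 13: g=3 (13/4), t=1 (13%4)
i=1: r=1*2+1+0=3, c=g=3
col: 1 vs 3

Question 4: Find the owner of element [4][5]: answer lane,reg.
22,0

c=5->g=5  r=4->rb=0,t=2,b0=0
L=5*4+2=22  i=0*2+0=0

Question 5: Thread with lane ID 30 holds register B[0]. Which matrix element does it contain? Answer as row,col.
30: gr=7,th=2
[0] (2*2+0+0,7) = (4,7)

4,7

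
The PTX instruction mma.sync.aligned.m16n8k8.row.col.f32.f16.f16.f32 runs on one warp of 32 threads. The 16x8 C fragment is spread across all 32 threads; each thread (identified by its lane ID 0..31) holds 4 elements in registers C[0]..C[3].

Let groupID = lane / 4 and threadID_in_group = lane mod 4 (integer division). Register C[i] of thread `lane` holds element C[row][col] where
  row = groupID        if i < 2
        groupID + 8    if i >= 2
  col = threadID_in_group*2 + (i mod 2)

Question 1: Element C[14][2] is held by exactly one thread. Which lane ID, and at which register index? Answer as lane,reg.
r: 14->gid=6,r8=1  c: 2->tid=1,i&1=0
L=6*4+1=25  i=1*2+0=2

25,2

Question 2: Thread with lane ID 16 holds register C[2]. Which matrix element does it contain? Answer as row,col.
12,0

lane 16->16/4=4, 16 mod 4=0
i=2  r:4+8->12  c:2·0+0->0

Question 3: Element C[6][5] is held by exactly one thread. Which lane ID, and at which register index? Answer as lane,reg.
r: 6->gid=6,r8=0  c: 5->tid=2,i&1=1
L=6*4+2=26  i=0*2+1=1

26,1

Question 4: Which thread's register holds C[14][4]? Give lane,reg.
r:14=>grp=6,rB=1  c:4=>tig=2,lo=0
L=6*4+2=26  i=1*2+0=2

26,2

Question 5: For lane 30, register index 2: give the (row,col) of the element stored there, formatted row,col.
15,4

lane 30: G=7 (30/4), T=2 (30%4)
i=2: r=7+8=15, c=2*2+0=4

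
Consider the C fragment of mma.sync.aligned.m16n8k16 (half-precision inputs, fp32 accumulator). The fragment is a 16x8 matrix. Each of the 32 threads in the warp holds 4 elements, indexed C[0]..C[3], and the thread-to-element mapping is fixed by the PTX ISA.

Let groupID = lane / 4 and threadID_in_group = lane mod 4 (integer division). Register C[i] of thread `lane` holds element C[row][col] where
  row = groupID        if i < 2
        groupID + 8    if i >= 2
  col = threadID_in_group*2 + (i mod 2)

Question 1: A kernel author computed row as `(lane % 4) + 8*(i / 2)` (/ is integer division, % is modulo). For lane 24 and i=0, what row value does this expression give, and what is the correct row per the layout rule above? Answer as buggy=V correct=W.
`(lane % 4) + 8*(i / 2)`[24,0]->0
24: g=6,t=0
[0] (6+0,0*2+0) = (6,0)
row: 0 vs 6

buggy=0 correct=6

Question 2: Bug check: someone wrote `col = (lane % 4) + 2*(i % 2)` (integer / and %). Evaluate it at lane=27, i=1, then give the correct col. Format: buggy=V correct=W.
`(lane % 4) + 2*(i % 2)`[27,1]=>5
lane 27=>27/4=6, 27 mod 4=3
i=1  r:6+0=>6  c:2·3+1=>7
col: 5 vs 7

buggy=5 correct=7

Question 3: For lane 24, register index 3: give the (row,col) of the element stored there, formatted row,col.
14,1

lane 24: g=6 (24/4), t=0 (24%4)
i=3: r=6+8=14, c=0*2+1=1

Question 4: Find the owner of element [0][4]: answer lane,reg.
r=0->g=0,rb=0  c=4->t=2,b0=0
L=0*4+2=2  i=0*2+0=0

2,0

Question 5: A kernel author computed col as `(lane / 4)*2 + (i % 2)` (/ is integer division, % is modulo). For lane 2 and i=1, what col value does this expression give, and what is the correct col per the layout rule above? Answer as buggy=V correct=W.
buggy=1 correct=5

`(lane / 4)*2 + (i % 2)`[2,1]→1
2: G=0,T=2
[1] (0+0,2*2+1) = (0,5)
col: 1 vs 5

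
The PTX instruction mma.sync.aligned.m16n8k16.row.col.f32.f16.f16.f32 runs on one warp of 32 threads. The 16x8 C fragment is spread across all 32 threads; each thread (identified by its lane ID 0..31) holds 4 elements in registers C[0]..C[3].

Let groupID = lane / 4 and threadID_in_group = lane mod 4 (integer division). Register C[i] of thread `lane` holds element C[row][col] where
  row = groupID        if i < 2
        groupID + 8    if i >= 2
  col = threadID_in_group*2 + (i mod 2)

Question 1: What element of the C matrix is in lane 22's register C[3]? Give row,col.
22: G=5,T=2
[3] (5+8,2*2+1) = (13,5)

13,5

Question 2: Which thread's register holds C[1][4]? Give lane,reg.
6,0

r: 1->gid=1,r8=0  c: 4->tid=2,i&1=0
L=1*4+2=6  i=0*2+0=0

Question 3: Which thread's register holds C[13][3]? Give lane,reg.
21,3

r=13⇒gr=5,Rb=1  c=3⇒th=1,odd=1
L=5*4+1=21  i=1*2+1=3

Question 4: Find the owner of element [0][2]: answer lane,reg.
1,0

r=0->g=0,rb=0  c=2->t=1,b0=0
L=0*4+1=1  i=0*2+0=0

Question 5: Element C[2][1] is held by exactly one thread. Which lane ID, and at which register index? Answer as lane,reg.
r=2⇒gr=2,Rb=0  c=1⇒th=0,odd=1
L=2*4+0=8  i=0*2+1=1

8,1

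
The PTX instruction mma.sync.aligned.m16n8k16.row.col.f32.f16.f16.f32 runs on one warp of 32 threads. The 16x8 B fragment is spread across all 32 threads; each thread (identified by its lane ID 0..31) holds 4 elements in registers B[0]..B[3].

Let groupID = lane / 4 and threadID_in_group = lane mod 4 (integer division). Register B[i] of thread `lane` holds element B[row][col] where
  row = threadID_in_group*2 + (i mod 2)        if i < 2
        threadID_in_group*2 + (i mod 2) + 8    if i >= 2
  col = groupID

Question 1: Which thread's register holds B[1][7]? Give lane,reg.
28,1

c=7⇒gr=7  r=1⇒Rb=0,th=0,odd=1
L=7*4+0=28  i=0*2+1=1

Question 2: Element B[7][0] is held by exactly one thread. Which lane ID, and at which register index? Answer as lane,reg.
c=0->g=0  r=7->rb=0,t=3,b0=1
L=0*4+3=3  i=0*2+1=1

3,1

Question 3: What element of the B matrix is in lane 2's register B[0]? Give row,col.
2: grp=0,tig=2
[0] (2*2+0+0,0) = (4,0)

4,0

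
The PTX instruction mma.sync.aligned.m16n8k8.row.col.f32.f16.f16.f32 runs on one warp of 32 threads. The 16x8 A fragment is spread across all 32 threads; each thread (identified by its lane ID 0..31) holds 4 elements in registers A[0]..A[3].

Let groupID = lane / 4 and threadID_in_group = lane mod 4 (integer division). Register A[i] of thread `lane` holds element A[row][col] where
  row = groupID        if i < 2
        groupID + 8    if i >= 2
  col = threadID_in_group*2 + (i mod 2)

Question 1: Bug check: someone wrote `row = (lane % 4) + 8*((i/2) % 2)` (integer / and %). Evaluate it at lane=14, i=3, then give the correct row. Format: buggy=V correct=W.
`(lane % 4) + 8*((i/2) % 2)`[14,3]->10
lane 14->14/4=3, 14 mod 4=2
i=3  r:3+8->11  c:2·2+1->5
row: 10 vs 11

buggy=10 correct=11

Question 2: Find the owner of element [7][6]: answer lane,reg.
31,0

r:7=>grp=7,rB=0  c:6=>tig=3,lo=0
L=7*4+3=31  i=0*2+0=0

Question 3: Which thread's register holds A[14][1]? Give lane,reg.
r: 14->gid=6,r8=1  c: 1->tid=0,i&1=1
L=6*4+0=24  i=1*2+1=3

24,3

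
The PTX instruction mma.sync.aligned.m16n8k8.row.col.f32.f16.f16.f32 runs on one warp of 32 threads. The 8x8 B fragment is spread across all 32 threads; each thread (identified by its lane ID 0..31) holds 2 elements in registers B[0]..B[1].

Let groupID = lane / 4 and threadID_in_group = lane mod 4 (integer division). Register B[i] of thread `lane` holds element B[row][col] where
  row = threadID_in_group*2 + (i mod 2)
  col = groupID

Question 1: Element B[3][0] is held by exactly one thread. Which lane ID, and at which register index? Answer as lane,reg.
1,1

c=0->g=0  r=3->t=1,b0=1
L=0*4+1=1  i=1=1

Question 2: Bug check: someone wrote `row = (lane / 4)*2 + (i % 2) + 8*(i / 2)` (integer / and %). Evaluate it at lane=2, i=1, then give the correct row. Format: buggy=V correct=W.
`(lane / 4)*2 + (i % 2) + 8*(i / 2)`[2,1]→1
lane 2→2/4=0, 2 mod 4=2
i=1  r:2·2+1→5  c:0
row: 1 vs 5

buggy=1 correct=5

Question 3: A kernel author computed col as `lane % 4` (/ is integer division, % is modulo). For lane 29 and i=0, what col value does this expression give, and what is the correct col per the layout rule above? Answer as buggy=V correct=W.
buggy=1 correct=7

`lane % 4`[29,0]⇒1
L=29⇒gr=29>>2=7, th=29&3=1
[0]⇒row 1·2+0=2  col gr=7
col: 1 vs 7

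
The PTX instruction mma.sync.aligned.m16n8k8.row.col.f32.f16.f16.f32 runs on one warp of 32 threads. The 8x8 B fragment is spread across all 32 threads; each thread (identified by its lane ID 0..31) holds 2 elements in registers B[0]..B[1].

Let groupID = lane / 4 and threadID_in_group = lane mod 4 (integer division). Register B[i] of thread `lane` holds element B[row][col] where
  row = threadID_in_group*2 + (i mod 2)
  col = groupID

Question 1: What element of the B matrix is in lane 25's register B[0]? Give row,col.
25: grp=6,tig=1
[0] (1*2+0,6) = (2,6)

2,6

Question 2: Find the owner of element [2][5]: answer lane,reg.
21,0

c=5->g=5  r=2->t=1,b0=0
L=5*4+1=21  i=0=0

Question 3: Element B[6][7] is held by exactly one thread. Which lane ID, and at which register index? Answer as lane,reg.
31,0

c=7⇒gr=7  r=6⇒th=3,odd=0
L=7*4+3=31  i=0=0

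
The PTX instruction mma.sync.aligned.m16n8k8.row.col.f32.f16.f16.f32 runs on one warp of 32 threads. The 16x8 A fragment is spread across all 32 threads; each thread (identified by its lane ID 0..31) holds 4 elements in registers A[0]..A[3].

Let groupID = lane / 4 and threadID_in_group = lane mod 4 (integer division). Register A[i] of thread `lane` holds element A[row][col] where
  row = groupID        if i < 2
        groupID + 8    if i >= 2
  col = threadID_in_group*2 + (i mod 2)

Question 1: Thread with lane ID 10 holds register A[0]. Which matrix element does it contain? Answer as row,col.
2,4

10: G=2,T=2
[0] (2+0,2*2+0) = (2,4)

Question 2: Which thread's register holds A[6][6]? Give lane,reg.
27,0

r=6->g=6,rb=0  c=6->t=3,b0=0
L=6*4+3=27  i=0*2+0=0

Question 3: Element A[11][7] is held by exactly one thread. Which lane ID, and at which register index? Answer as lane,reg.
15,3

r: 11->gid=3,r8=1  c: 7->tid=3,i&1=1
L=3*4+3=15  i=1*2+1=3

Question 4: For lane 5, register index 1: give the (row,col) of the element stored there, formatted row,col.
1,3

lane 5: g=1 (5/4), t=1 (5%4)
i=1: r=1+0=1, c=1*2+1=3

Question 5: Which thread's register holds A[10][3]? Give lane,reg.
9,3

r=10⇒gr=2,Rb=1  c=3⇒th=1,odd=1
L=2*4+1=9  i=1*2+1=3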